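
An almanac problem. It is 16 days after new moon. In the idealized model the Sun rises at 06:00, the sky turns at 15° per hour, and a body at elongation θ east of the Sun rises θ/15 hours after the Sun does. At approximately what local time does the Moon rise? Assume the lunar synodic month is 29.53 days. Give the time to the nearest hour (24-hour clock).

19:00

The Moon has covered 16/29.53 of its cycle, so θ ≈ 360° × 16/29.53 = 195.1°.
At 15° of sky rotation per hour, 195.1° corresponds to a 13.00 h lag.
06:00 + 13.00 h ≈ 19:00 → 19:00 to the nearest hour.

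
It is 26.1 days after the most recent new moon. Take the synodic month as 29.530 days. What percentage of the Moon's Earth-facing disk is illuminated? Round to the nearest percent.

13%

The Moon has covered 26.1/29.530 of its cycle, so θ ≈ 360° × 26.1/29.530 = 318.2°.
cos 318.2° = 0.745, so f = (1 − 0.745)/2 = 0.127, so 13%.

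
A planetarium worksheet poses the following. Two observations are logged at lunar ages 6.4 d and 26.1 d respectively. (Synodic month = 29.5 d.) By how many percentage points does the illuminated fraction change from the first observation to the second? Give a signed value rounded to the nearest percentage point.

First observation: θ = 360°·6.4/29.5 = 78.1°, so f = 0.397.
Second observation: θ = 318.5°, f = 0.125.
Δf = 0.125 − 0.397 = -0.271, i.e. -27 pp.

-27 percentage points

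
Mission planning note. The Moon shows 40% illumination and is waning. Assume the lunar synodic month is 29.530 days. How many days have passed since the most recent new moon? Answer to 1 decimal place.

cos θ = 1 − 2f = 0.200, giving a principal value of 78.5°.
Since the Moon is past full (waning), take the reflex angle: θ = 360° − 78.5° = 281.5°.
Age = 29.530 × 281.5°/360° ≈ 23.09 days.

23.1 days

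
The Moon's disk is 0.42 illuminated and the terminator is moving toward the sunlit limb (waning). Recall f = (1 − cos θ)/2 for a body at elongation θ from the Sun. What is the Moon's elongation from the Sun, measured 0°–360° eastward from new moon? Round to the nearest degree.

From f = (1 − cos θ)/2: cos θ = 1 − 2×0.42 = 0.160; arccos → 80.8°.
Waning ⇒ past full, so θ = 360° − 80.8° = 279.2°.

279°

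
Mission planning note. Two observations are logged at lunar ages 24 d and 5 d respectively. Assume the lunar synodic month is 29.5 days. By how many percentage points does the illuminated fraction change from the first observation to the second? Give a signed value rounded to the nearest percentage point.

θ₁ = 360° × 24/29.5 = 292.9°, f₁ = (1 − cos θ₁)/2 = 0.306.
θ₂ = 360° × 5/29.5 = 61.0°, f₂ = (1 − cos θ₂)/2 = 0.258.
Change = f₂ − f₁ = -0.048 → -5 percentage points.

-5 pp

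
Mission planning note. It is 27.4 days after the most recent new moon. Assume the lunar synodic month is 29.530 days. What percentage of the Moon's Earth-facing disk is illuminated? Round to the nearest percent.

5%

Phase angle: θ = 360°·(27.4 d)/(29.530 d) = 334.0°.
With cos θ = 0.899, the lit fraction is (1 − 0.899)/2 ≈ 0.050, so 5%.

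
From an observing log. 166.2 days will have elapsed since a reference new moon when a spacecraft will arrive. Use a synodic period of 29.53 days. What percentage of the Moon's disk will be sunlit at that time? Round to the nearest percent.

166.2 d spans 5 complete synodic months (5 × 29.53 = 147.65 d) plus 18.55 d.
Phase angle: θ = 360°·(18.55 d)/(29.53 d) = 226.1°.
With cos θ = (-0.693), the lit fraction is (1 − (-0.693))/2 ≈ 0.846, so 85%.

85%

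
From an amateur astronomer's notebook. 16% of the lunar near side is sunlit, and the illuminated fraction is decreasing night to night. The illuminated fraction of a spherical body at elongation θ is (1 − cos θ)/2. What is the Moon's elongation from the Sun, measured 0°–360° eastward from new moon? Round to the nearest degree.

cos θ = 1 − 2f = 0.680, giving a principal value of 47.2°.
A waning Moon lies in 180°–360°, so θ = 360° − 47.2° = 312.8°.

313°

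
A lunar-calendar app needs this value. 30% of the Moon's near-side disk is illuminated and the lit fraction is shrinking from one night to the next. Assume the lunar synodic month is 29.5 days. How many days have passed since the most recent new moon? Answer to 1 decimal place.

24.1 days

cos θ = 1 − 2f = 0.400, giving a principal value of 66.4°.
A waning Moon lies in 180°–360°, so θ = 360° − 66.4° = 293.6°.
At 360°/29.5 d per day, 293.6° corresponds to 24.06 days.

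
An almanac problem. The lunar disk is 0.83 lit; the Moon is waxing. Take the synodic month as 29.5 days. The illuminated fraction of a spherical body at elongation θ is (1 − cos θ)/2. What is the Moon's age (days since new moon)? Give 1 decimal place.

Invert f = (1 − cos θ)/2 to get cos θ = 1 − 2(0.83) = -0.660, hence θ₀ = arccos -0.660 = 131.3°.
Before full moon the principal value applies: θ = 131.3°.
At 360°/29.5 d per day, 131.3° corresponds to 10.76 days.

10.8 days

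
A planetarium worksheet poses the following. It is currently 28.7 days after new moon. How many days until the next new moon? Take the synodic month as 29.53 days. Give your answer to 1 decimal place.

0.8 days

One full lunation from the last new moon is 29.53 d; remaining = 29.53 − 28.7 = 0.830 d.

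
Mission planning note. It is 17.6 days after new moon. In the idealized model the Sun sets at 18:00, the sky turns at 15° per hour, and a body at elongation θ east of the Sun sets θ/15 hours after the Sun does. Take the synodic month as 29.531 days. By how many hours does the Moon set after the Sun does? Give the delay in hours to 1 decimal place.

The Moon has covered 17.6/29.531 of its cycle, so θ ≈ 360° × 17.6/29.531 = 214.6°.
The Moon trails the Sun by θ/15 = 214.6/15 ≈ 14.30 hours.
So the Moon sets 14.30 h after the Sun.

14.3 h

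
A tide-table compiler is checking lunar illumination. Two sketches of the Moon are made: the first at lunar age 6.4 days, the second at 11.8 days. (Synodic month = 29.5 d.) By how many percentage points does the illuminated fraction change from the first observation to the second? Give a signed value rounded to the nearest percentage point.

First observation: θ = 360°·6.4/29.5 = 78.1°, so f = 0.397.
Second observation: θ = 144.0°, f = 0.905.
Δf = 0.905 − 0.397 = +0.508, i.e. +51 pp.

+51 percentage points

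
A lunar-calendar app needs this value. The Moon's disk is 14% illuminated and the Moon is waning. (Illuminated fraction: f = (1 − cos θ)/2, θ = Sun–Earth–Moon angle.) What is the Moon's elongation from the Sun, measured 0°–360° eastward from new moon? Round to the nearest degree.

316°

Invert f = (1 − cos θ)/2 to get cos θ = 1 − 2(0.14) = 0.720, hence θ₀ = arccos 0.720 = 43.9°.
Since the Moon is past full (waning), take the reflex angle: θ = 360° − 43.9° = 316.1°.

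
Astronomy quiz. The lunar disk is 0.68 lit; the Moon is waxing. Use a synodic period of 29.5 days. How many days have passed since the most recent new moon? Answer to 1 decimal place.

cos θ = 1 − 2f = -0.360, giving a principal value of 111.1°.
The Moon is waxing (0°–180°), so θ = 111.1° directly.
At 360°/29.5 d per day, 111.1° corresponds to 9.10 days.

9.1 days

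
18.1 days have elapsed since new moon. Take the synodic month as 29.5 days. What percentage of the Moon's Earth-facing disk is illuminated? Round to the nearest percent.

88%

Phase angle: θ = 360°·(18.1 d)/(29.5 d) = 220.9°.
Illuminated fraction = (1 − cos 220.9°)/2 = (1 − (-0.756))/2 ≈ 0.878, so 88%.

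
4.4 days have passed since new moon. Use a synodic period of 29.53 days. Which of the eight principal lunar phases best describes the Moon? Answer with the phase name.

At 4.4/29.53 of the cycle, θ ≈ 54° — the waxing crescent range.

waxing crescent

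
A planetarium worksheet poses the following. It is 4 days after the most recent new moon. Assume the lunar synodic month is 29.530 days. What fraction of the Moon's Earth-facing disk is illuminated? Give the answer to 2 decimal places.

Phase angle: θ = 360°·(4 d)/(29.530 d) = 48.8°.
Illuminated fraction = (1 − cos 48.8°)/2 = (1 − 0.659)/2 ≈ 0.170.

0.17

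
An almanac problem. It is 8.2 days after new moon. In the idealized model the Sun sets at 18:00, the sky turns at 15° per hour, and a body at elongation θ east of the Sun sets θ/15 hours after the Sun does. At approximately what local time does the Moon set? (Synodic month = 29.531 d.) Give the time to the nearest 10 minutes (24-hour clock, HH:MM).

Elongation θ = 360° × 8.2/29.531 ≈ 100.0°.
At 15° of sky rotation per hour, 100.0° corresponds to a 6.66 h lag.
18:00 + 6.664 h ≈ 00:40 → 00:40 to the nearest ten minutes.

00:40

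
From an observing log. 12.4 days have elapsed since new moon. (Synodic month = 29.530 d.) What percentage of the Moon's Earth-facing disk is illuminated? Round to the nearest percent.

Phase angle: θ = 360°·(12.4 d)/(29.530 d) = 151.2°.
Illuminated fraction = (1 − cos 151.2°)/2 = (1 − (-0.876))/2 ≈ 0.938, so 94%.

94%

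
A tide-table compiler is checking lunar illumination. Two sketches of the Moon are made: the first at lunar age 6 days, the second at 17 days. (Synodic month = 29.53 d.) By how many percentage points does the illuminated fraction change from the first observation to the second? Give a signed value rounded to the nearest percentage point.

First observation: θ = 360°·6/29.53 = 73.1°, so f = 0.355.
Second observation: θ = 207.2°, f = 0.945.
Δf = 0.945 − 0.355 = +0.589, i.e. +59 pp.

+59 percentage points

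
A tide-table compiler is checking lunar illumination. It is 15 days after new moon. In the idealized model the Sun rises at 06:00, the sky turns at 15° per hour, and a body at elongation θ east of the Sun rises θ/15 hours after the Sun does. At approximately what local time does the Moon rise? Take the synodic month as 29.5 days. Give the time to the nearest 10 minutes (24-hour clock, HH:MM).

18:10

The Moon has covered 15/29.5 of its cycle, so θ ≈ 360° × 15/29.5 = 183.1°.
At 15° of sky rotation per hour, 183.1° corresponds to a 12.20 h lag.
06:00 + 12.203 h ≈ 18:12 → 18:10 to the nearest ten minutes.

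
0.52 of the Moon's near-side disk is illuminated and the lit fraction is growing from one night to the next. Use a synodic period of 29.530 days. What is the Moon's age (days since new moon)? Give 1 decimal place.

7.6 days

From f = (1 − cos θ)/2: cos θ = 1 − 2×0.52 = -0.040; arccos → 92.3°.
Waxing ⇒ before full, so θ = 92.3°.
That fraction of the synodic month is 92.3/360 × 29.530 d ≈ 7.57 d.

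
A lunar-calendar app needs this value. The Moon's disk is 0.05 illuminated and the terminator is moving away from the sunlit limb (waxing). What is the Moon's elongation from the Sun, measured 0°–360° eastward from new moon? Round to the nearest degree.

From f = (1 − cos θ)/2: cos θ = 1 − 2×0.05 = 0.900; arccos → 25.8°.
Before full moon the principal value applies: θ = 25.8°.

26°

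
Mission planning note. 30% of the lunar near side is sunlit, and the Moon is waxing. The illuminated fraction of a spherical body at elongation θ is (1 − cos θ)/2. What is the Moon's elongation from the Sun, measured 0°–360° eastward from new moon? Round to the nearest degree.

Invert f = (1 − cos θ)/2 to get cos θ = 1 − 2(0.30) = 0.400, hence θ₀ = arccos 0.400 = 66.4°.
Waxing ⇒ before full, so θ = 66.4°.

66°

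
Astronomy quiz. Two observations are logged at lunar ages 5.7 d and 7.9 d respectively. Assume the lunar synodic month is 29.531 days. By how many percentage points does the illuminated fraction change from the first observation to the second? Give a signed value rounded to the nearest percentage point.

θ₁ = 360° × 5.7/29.531 = 69.5°, f₁ = (1 − cos θ₁)/2 = 0.325.
θ₂ = 360° × 7.9/29.531 = 96.3°, f₂ = (1 − cos θ₂)/2 = 0.555.
Change = f₂ − f₁ = +0.230 → +23 percentage points.

+23 percentage points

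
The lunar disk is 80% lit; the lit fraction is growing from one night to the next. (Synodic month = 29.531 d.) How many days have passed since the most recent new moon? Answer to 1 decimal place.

10.4 days

Invert f = (1 − cos θ)/2 to get cos θ = 1 − 2(0.80) = -0.600, hence θ₀ = arccos -0.600 = 126.9°.
The Moon is waxing (0°–180°), so θ = 126.9° directly.
That fraction of the synodic month is 126.9/360 × 29.531 d ≈ 10.41 d.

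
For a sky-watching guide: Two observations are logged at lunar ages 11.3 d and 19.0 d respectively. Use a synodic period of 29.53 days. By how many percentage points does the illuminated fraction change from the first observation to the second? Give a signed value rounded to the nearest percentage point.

θ₁ = 360° × 11.3/29.53 = 137.8°, f₁ = (1 − cos θ₁)/2 = 0.870.
θ₂ = 360° × 19.0/29.53 = 231.6°, f₂ = (1 − cos θ₂)/2 = 0.810.
Change = f₂ − f₁ = -0.060 → -6 percentage points.

-6 pp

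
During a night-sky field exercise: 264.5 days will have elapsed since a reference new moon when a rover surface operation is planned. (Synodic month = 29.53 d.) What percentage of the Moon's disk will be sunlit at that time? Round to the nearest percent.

2%

264.5 d spans 8 complete synodic months (8 × 29.53 = 236.24 d) plus 28.26 d.
Elongation θ = 360° × 28.26/29.53 ≈ 344.5°.
Illuminated fraction = (1 − cos 344.5°)/2 = (1 − 0.964)/2 ≈ 0.018, so 2%.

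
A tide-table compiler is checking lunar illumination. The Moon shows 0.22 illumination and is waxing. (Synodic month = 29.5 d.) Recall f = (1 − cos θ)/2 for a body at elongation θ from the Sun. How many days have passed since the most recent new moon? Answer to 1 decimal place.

cos θ = 1 − 2f = 0.560, giving a principal value of 55.9°.
Before full moon the principal value applies: θ = 55.9°.
At 360°/29.5 d per day, 55.9° corresponds to 4.58 days.

4.6 days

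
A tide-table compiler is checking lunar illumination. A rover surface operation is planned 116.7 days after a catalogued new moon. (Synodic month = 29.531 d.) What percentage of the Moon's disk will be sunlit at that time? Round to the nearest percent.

Reduce mod P: 116.7 − 3×29.531 = 28.11 d into the current lunation.
Phase angle: θ = 360°·(28.11 d)/(29.531 d) = 342.6°.
cos 342.6° = 0.954, so f = (1 − 0.954)/2 = 0.023, so 2%.

2%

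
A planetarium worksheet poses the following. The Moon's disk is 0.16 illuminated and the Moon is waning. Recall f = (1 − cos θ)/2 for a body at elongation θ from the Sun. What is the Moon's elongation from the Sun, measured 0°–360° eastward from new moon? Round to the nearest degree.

cos θ = 1 − 2f = 0.680, giving a principal value of 47.2°.
Since the Moon is past full (waning), take the reflex angle: θ = 360° − 47.2° = 312.8°.

313°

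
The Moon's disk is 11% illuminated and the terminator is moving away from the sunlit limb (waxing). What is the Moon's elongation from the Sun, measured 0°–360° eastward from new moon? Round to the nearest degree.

Invert f = (1 − cos θ)/2 to get cos θ = 1 − 2(0.11) = 0.780, hence θ₀ = arccos 0.780 = 38.7°.
Waxing ⇒ before full, so θ = 38.7°.

39°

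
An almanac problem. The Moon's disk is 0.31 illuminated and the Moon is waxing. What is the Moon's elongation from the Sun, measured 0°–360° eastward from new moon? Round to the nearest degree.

68°

cos θ = 1 − 2f = 0.380, giving a principal value of 67.7°.
Before full moon the principal value applies: θ = 67.7°.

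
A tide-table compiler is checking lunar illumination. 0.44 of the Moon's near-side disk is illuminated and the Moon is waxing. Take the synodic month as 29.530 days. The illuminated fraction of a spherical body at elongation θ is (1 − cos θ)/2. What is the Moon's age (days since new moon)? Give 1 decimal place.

cos θ = 1 − 2f = 0.120, giving a principal value of 83.1°.
Waxing ⇒ before full, so θ = 83.1°.
That fraction of the synodic month is 83.1/360 × 29.530 d ≈ 6.82 d.

6.8 days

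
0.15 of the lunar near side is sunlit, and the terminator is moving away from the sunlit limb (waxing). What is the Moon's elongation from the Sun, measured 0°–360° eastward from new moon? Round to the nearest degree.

Invert f = (1 − cos θ)/2 to get cos θ = 1 − 2(0.15) = 0.700, hence θ₀ = arccos 0.700 = 45.6°.
Waxing ⇒ before full, so θ = 45.6°.

46°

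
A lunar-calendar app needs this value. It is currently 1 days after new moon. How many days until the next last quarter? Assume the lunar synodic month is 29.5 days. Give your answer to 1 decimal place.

Last quarter occurs at elongation 270°, i.e. at age 29.5 × 270/360 = 22.125 d.
So 21.125 days remain (22.125 − 1).

21.1 days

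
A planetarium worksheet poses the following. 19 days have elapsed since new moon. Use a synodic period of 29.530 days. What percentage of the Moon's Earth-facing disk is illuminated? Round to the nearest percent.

Phase angle: θ = 360°·(19 d)/(29.530 d) = 231.6°.
cos 231.6° = (-0.621), so f = (1 − (-0.621))/2 = 0.810, so 81%.

81%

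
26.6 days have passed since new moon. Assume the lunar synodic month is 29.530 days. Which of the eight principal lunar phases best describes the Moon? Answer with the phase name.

At 26.6/29.530 of the cycle, θ ≈ 324° — the waning crescent range.

waning crescent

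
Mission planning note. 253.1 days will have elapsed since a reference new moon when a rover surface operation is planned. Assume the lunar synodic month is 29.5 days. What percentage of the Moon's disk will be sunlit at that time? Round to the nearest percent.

253.1/29.5 = 8.580 lunations, so 8 complete cycles and 17.10 d into the next.
Elongation θ = 360° × 17.10/29.5 ≈ 208.7°.
Illuminated fraction = (1 − cos 208.7°)/2 = (1 − (-0.877))/2 ≈ 0.939, so 94%.

94%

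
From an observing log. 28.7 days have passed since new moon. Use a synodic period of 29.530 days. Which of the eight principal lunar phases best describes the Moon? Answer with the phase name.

new moon

At 28.7/29.530 of the cycle, θ ≈ 350° — the new moon range.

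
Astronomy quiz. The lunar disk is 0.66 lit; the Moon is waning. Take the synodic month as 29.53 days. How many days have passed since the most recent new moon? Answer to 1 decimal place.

cos θ = 1 − 2f = -0.320, giving a principal value of 108.7°.
Waning ⇒ past full, so θ = 360° − 108.7° = 251.3°.
Age = 29.53 × 251.3°/360° ≈ 20.62 days.

20.6 days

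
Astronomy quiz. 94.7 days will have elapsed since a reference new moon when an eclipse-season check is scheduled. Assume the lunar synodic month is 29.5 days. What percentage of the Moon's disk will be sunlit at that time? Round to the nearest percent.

38%

94.7/29.5 = 3.210 lunations, so 3 complete cycles and 6.20 d into the next.
Elongation θ = 360° × 6.20/29.5 ≈ 75.7°.
With cos θ = 0.248, the lit fraction is (1 − 0.248)/2 ≈ 0.376, so 38%.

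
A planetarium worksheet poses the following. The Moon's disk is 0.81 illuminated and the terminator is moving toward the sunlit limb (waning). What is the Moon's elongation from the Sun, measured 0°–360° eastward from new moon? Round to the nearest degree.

232°

From f = (1 − cos θ)/2: cos θ = 1 − 2×0.81 = -0.620; arccos → 128.3°.
A waning Moon lies in 180°–360°, so θ = 360° − 128.3° = 231.7°.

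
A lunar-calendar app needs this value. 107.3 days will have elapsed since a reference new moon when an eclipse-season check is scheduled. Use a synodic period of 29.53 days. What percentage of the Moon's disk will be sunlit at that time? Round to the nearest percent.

83%

Reduce mod P: 107.3 − 3×29.53 = 18.71 d into the current lunation.
Elongation θ = 360° × 18.71/29.53 ≈ 228.1°.
With cos θ = (-0.668), the lit fraction is (1 − (-0.668))/2 ≈ 0.834, so 83%.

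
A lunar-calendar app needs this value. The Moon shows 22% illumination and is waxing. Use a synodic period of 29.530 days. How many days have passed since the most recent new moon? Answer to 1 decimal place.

4.6 days

From f = (1 − cos θ)/2: cos θ = 1 − 2×0.22 = 0.560; arccos → 55.9°.
Before full moon the principal value applies: θ = 55.9°.
Age = 29.530 × 55.9°/360° ≈ 4.59 days.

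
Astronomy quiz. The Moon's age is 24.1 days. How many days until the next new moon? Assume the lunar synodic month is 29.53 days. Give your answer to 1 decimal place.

One full lunation from the last new moon is 29.53 d; remaining = 29.53 − 24.1 = 5.430 d.

5.4 days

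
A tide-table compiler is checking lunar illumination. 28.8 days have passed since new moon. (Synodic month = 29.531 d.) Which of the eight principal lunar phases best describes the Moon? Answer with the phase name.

new moon

θ ≈ 360° × 28.8/29.531 = 351°, which falls in the new moon sector.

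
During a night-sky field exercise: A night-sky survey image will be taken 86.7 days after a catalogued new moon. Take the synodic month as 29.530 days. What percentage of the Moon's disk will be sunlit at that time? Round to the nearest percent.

86.7/29.530 = 2.936 lunations, so 2 complete cycles and 27.64 d into the next.
Elongation θ = 360° × 27.64/29.530 ≈ 337.0°.
cos 337.0° = 0.920, so f = (1 − 0.920)/2 = 0.040, so 4%.

4%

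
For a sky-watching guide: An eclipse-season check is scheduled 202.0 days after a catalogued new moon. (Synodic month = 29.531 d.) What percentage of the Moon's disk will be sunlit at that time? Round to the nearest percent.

23%

202.0 d spans 6 complete synodic months (6 × 29.531 = 177.19 d) plus 24.81 d.
The Moon has covered 24.81/29.531 of its cycle, so θ ≈ 360° × 24.81/29.531 = 302.5°.
cos 302.5° = 0.537, so f = (1 − 0.537)/2 = 0.231, so 23%.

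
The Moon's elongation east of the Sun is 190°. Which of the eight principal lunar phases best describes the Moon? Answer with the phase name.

190° lies in the full moon sector of the 8-phase cycle.

full moon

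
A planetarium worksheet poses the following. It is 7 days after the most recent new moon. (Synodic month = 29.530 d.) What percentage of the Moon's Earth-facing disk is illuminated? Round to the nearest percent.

The Moon has covered 7/29.530 of its cycle, so θ ≈ 360° × 7/29.530 = 85.3°.
With cos θ = 0.081, the lit fraction is (1 − 0.081)/2 ≈ 0.459, so 46%.

46%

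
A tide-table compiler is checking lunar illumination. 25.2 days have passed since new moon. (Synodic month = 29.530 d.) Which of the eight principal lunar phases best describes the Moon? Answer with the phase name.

waning crescent

At 25.2/29.530 of the cycle, θ ≈ 307° — the waning crescent range.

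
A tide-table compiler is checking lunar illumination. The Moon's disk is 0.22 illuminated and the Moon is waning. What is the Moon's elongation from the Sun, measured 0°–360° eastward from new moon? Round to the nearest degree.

304°

cos θ = 1 − 2f = 0.560, giving a principal value of 55.9°.
Waning ⇒ past full, so θ = 360° − 55.9° = 304.1°.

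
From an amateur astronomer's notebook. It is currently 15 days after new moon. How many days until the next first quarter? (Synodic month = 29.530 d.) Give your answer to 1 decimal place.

First quarter occurs at elongation 90°, i.e. at age 29.530 × 90/360 = 7.383 d.
This lunation's first quarter (7.383 d) has passed, so add one period: 36.913 − 15 = 21.913 days.

21.9 days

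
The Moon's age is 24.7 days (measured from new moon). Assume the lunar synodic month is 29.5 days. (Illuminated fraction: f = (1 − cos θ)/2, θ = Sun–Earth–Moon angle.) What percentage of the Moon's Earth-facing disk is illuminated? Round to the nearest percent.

Elongation θ = 360° × 24.7/29.5 ≈ 301.4°.
cos 301.4° = 0.521, so f = (1 − 0.521)/2 = 0.239, so 24%.

24%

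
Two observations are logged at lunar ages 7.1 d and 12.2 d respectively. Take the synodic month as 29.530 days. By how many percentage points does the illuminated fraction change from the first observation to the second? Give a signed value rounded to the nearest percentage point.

+46 pp

θ₁ = 360° × 7.1/29.530 = 86.6°, f₁ = (1 − cos θ₁)/2 = 0.470.
θ₂ = 360° × 12.2/29.530 = 148.7°, f₂ = (1 − cos θ₂)/2 = 0.927.
Change = f₂ − f₁ = +0.457 → +46 percentage points.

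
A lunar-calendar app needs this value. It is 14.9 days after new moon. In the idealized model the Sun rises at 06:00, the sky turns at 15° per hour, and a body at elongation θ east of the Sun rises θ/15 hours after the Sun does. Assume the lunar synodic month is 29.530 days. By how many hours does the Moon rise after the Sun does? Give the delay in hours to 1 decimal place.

Phase angle: θ = 360°·(14.9 d)/(29.530 d) = 181.6°.
At 15° of sky rotation per hour, 181.6° corresponds to a 12.11 h lag.
So the Moon rises 12.11 h after the Sun.

12.1 h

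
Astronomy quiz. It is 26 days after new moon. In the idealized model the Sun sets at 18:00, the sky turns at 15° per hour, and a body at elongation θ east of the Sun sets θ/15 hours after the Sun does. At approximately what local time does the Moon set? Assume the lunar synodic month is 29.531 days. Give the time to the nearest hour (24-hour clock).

15:00

The Moon has covered 26/29.531 of its cycle, so θ ≈ 360° × 26/29.531 = 317.0°.
Delay after the Sun = 317.0° / (15°/h) ≈ 21.13 h.
18:00 + 21.13 h ≈ 15:08 → 15:00 to the nearest hour.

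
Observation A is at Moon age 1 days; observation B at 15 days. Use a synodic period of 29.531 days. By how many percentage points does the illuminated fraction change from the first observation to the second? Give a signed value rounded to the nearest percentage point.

+99 pp

First observation: θ = 360°·1/29.531 = 12.2°, so f = 0.011.
Second observation: θ = 182.9°, f = 0.999.
Δf = 0.999 − 0.011 = +0.988, i.e. +99 pp.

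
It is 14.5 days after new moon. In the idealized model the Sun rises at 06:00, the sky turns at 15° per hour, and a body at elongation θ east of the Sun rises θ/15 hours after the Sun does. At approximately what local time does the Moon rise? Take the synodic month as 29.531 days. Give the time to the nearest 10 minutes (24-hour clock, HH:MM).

17:50

The Moon has covered 14.5/29.531 of its cycle, so θ ≈ 360° × 14.5/29.531 = 176.8°.
Delay after the Sun = 176.8° / (15°/h) ≈ 11.78 h.
06:00 + 11.784 h ≈ 17:47 → 17:50 to the nearest ten minutes.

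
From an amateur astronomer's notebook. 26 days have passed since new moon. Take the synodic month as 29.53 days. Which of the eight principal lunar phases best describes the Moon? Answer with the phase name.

waning crescent

At 26/29.53 of the cycle, θ ≈ 317° — the waning crescent range.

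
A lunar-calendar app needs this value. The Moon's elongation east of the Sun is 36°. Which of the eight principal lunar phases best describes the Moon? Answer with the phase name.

36° lies in the waxing crescent sector of the 8-phase cycle.

waxing crescent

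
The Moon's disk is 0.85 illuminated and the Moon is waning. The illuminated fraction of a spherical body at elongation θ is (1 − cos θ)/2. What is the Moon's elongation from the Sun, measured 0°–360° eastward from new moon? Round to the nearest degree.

Invert f = (1 − cos θ)/2 to get cos θ = 1 − 2(0.85) = -0.700, hence θ₀ = arccos -0.700 = 134.4°.
Since the Moon is past full (waning), take the reflex angle: θ = 360° − 134.4° = 225.6°.

226°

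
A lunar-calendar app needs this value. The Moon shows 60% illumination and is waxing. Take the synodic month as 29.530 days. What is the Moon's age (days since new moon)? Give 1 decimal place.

8.3 days

From f = (1 − cos θ)/2: cos θ = 1 − 2×0.60 = -0.200; arccos → 101.5°.
Waxing ⇒ before full, so θ = 101.5°.
At 360°/29.530 d per day, 101.5° corresponds to 8.33 days.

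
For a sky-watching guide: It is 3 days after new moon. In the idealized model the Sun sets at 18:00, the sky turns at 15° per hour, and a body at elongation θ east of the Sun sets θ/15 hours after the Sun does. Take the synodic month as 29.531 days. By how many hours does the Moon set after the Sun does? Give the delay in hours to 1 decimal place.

2.4 h

Elongation θ = 360° × 3/29.531 ≈ 36.6°.
Delay after the Sun = 36.6° / (15°/h) ≈ 2.44 h.
So the Moon sets 2.44 h after the Sun.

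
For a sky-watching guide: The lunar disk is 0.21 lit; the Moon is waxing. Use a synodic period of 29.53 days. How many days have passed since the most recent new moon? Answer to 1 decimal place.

4.5 days

From f = (1 − cos θ)/2: cos θ = 1 − 2×0.21 = 0.580; arccos → 54.5°.
The Moon is waxing (0°–180°), so θ = 54.5° directly.
That fraction of the synodic month is 54.5/360 × 29.53 d ≈ 4.47 d.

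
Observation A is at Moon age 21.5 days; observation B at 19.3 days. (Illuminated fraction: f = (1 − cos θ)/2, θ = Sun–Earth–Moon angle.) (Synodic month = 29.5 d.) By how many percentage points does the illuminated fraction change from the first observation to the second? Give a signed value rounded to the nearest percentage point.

First observation: θ = 360°·21.5/29.5 = 262.4°, so f = 0.566.
Second observation: θ = 235.5°, f = 0.783.
Δf = 0.783 − 0.566 = +0.217, i.e. +22 pp.

+22 pp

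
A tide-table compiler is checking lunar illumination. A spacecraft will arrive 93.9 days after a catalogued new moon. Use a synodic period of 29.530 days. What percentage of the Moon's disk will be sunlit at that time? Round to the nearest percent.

Reduce mod P: 93.9 − 3×29.530 = 5.31 d into the current lunation.
The Moon has covered 5.31/29.530 of its cycle, so θ ≈ 360° × 5.31/29.530 = 64.7°.
Illuminated fraction = (1 − cos 64.7°)/2 = (1 − 0.427)/2 ≈ 0.287, so 29%.

29%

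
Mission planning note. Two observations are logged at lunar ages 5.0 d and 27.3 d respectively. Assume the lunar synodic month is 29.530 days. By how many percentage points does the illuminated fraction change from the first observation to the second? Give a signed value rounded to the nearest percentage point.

First observation: θ = 360°·5.0/29.530 = 61.0°, so f = 0.257.
Second observation: θ = 332.8°, f = 0.055.
Δf = 0.055 − 0.257 = -0.202, i.e. -20 pp.

-20 pp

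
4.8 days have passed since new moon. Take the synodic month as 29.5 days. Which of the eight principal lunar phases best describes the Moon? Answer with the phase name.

θ ≈ 360° × 4.8/29.5 = 59°, which falls in the waxing crescent sector.

waxing crescent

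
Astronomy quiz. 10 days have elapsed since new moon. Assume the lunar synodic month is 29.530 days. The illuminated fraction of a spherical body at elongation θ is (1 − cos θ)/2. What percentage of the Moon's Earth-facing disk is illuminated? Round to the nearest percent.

76%

The Moon has covered 10/29.530 of its cycle, so θ ≈ 360° × 10/29.530 = 121.9°.
cos 121.9° = (-0.529), so f = (1 − (-0.529))/2 = 0.764, so 76%.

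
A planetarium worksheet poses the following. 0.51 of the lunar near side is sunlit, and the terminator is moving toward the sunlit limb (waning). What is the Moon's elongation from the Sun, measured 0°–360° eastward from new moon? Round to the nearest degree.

Invert f = (1 − cos θ)/2 to get cos θ = 1 − 2(0.51) = -0.020, hence θ₀ = arccos -0.020 = 91.1°.
Waning ⇒ past full, so θ = 360° − 91.1° = 268.9°.

269°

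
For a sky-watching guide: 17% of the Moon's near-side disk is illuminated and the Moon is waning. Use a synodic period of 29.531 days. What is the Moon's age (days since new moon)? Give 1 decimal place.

cos θ = 1 − 2f = 0.660, giving a principal value of 48.7°.
A waning Moon lies in 180°–360°, so θ = 360° − 48.7° = 311.3°.
Age = 29.531 × 311.3°/360° ≈ 25.54 days.

25.5 days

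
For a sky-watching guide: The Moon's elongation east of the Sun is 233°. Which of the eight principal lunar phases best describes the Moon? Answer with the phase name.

233° lies in the waning gibbous sector of the 8-phase cycle.

waning gibbous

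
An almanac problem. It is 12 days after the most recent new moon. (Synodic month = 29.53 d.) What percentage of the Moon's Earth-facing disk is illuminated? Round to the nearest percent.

92%

Elongation θ = 360° × 12/29.53 ≈ 146.3°.
Illuminated fraction = (1 − cos 146.3°)/2 = (1 − (-0.832))/2 ≈ 0.916, so 92%.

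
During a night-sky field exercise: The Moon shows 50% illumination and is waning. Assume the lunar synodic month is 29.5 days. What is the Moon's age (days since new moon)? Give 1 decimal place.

Invert f = (1 − cos θ)/2 to get cos θ = 1 − 2(0.50) = 0.000, hence θ₀ = arccos 0.000 = 90.0°.
A waning Moon lies in 180°–360°, so θ = 360° − 90.0° = 270.0°.
At 360°/29.5 d per day, 270.0° corresponds to 22.12 days.

22.1 days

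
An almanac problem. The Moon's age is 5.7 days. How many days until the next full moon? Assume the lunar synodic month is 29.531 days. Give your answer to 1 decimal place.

9.1 days

Full moon is 0.5 of the way through the cycle: age 0.5 × 29.531 = 14.765 d.
So 9.066 days remain (14.765 − 5.7).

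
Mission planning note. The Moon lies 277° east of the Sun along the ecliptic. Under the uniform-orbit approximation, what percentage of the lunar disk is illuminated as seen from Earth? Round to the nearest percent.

44%

cos 277° = 0.122, so f = (1 − 0.122)/2 = 0.439, i.e. 44%.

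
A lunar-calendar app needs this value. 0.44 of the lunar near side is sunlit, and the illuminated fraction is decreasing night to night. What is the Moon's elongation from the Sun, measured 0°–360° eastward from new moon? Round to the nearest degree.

277°

From f = (1 − cos θ)/2: cos θ = 1 − 2×0.44 = 0.120; arccos → 83.1°.
Waning ⇒ past full, so θ = 360° − 83.1° = 276.9°.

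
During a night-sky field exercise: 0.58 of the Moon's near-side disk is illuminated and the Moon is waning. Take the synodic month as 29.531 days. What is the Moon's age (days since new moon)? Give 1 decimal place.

Invert f = (1 − cos θ)/2 to get cos θ = 1 − 2(0.58) = -0.160, hence θ₀ = arccos -0.160 = 99.2°.
Since the Moon is past full (waning), take the reflex angle: θ = 360° − 99.2° = 260.8°.
Age = 29.531 × 260.8°/360° ≈ 21.39 days.

21.4 days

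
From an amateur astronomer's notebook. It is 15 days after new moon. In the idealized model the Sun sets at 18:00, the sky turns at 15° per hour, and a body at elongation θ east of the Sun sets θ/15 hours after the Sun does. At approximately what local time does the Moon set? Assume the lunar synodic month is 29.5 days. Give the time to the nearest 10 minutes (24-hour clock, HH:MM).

Elongation θ = 360° × 15/29.5 ≈ 183.1°.
The Moon trails the Sun by θ/15 = 183.1/15 ≈ 12.20 hours.
18:00 + 12.203 h ≈ 06:12 → 06:10 to the nearest ten minutes.

06:10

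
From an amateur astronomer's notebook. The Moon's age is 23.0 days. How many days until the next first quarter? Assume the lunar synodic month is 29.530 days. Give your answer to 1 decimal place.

First quarter is 0.25 of the way through the cycle: age 0.25 × 29.530 = 7.383 d.
This lunation's first quarter (7.383 d) has passed, so add one period: 36.913 − 23.0 = 13.913 days.

13.9 days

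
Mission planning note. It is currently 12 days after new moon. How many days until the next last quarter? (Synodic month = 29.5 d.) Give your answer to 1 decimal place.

10.1 days

Last quarter is 0.75 of the way through the cycle: age 0.75 × 29.5 = 22.125 d.
So 10.125 days remain (22.125 − 12).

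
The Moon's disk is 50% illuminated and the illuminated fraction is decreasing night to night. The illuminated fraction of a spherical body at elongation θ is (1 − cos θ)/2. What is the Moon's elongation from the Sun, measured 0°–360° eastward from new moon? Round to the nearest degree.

cos θ = 1 − 2f = 0.000, giving a principal value of 90.0°.
Since the Moon is past full (waning), take the reflex angle: θ = 360° − 90.0° = 270.0°.

270°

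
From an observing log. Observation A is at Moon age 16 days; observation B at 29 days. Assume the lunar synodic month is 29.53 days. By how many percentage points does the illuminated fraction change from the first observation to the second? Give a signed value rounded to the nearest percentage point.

-98 pp

θ₁ = 360° × 16/29.53 = 195.1°, f₁ = (1 − cos θ₁)/2 = 0.983.
θ₂ = 360° × 29/29.53 = 353.5°, f₂ = (1 − cos θ₂)/2 = 0.003.
Change = f₂ − f₁ = -0.980 → -98 percentage points.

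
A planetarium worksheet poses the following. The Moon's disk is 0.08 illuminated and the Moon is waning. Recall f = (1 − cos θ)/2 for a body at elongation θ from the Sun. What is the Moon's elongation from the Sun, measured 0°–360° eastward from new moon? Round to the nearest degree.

From f = (1 − cos θ)/2: cos θ = 1 − 2×0.08 = 0.840; arccos → 32.9°.
A waning Moon lies in 180°–360°, so θ = 360° − 32.9° = 327.1°.

327°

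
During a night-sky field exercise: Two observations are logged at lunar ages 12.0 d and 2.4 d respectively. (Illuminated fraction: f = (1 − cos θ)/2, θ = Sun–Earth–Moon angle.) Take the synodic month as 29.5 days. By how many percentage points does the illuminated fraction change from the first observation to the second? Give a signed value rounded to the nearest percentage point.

θ₁ = 360° × 12.0/29.5 = 146.4°, f₁ = (1 − cos θ₁)/2 = 0.917.
θ₂ = 360° × 2.4/29.5 = 29.3°, f₂ = (1 − cos θ₂)/2 = 0.064.
Change = f₂ − f₁ = -0.853 → -85 percentage points.

-85 percentage points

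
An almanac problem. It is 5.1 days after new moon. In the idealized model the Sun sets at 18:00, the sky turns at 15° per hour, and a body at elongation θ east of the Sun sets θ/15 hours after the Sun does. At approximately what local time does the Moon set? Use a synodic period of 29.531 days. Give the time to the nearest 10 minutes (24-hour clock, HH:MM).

Phase angle: θ = 360°·(5.1 d)/(29.531 d) = 62.2°.
The Moon trails the Sun by θ/15 = 62.2/15 ≈ 4.14 hours.
18:00 + 4.145 h ≈ 22:09 → 22:10 to the nearest ten minutes.

22:10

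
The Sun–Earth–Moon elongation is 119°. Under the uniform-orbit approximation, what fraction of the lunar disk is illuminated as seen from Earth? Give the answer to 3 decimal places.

0.742

f = (1 − cos 119°)/2 = (1 − (-0.485))/2 ≈ 0.742.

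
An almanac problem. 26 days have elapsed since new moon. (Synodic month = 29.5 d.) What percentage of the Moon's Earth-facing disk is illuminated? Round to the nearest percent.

Phase angle: θ = 360°·(26 d)/(29.5 d) = 317.3°.
Illuminated fraction = (1 − cos 317.3°)/2 = (1 − 0.735)/2 ≈ 0.133, so 13%.

13%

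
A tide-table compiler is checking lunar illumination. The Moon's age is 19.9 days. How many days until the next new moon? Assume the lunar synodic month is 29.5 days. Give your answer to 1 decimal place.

The next new moon completes the synodic month: 29.5 − 19.9 = 9.600 days.

9.6 days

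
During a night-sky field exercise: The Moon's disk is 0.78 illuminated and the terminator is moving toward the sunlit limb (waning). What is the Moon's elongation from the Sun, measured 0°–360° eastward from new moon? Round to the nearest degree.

Invert f = (1 − cos θ)/2 to get cos θ = 1 − 2(0.78) = -0.560, hence θ₀ = arccos -0.560 = 124.1°.
Since the Moon is past full (waning), take the reflex angle: θ = 360° − 124.1° = 235.9°.

236°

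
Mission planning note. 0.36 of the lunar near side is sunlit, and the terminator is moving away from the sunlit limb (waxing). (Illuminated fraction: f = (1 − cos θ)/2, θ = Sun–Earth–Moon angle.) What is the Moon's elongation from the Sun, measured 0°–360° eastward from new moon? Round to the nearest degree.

cos θ = 1 − 2f = 0.280, giving a principal value of 73.7°.
Before full moon the principal value applies: θ = 73.7°.

74°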